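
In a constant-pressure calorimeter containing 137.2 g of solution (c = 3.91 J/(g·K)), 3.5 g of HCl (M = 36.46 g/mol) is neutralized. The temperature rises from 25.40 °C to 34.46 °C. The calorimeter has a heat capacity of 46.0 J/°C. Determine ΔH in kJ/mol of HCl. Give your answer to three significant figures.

|ΔT| = |34.46 − 25.40| = 9.06 °C
|q_surr| = (137.2 × 3.91 + 46.0) × 9.06 = 582.452 × 9.06 = 5277 J
n(HCl) = 3.5 / 36.46 = 0.09600 mol
Temperature rose, so q_rxn = −|q_surr| = -5.277 kJ
ΔH = q_rxn / n = -54.97 kJ/mol

ΔH = -55.0 kJ/mol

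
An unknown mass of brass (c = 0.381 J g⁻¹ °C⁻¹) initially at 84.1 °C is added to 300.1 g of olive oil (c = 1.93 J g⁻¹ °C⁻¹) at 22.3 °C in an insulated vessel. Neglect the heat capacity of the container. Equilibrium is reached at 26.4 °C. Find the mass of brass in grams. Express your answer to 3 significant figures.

m = 108 g

q_gained = (300.1 × 1.93) × (26.4 − 22.3) = 2375 J
q_lost = m × 0.381 × (84.1 − 26.4) = 21.9837 m
m = 2375 / 21.9837 = 108 g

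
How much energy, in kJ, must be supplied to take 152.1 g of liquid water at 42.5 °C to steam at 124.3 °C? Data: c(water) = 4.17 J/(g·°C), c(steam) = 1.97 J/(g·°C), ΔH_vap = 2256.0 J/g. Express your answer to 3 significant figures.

q = 387 kJ

q1 (heat water 42.5→100.0 °C): 152.1 × 4.17 × 57.5 = 36470 J
q2 (vaporize at 100 °C): 152.1 × 2256.0 = 343138 J
q3 (heat steam 100.0→124.3 °C): 152.1 × 1.97 × 24.3 = 7281 J
Total: 36470 + 343138 + 7281 = 386889 J = 387 kJ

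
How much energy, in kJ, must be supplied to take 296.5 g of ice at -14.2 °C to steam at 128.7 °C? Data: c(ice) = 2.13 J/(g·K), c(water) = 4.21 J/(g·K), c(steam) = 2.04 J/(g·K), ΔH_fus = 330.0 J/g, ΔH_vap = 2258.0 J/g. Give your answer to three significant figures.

q1 (heat ice -14.2→0.0 °C): 296.5 × 2.13 × 14.2 = 8968 J
q2 (melt at 0 °C): 296.5 × 330.0 = 97845 J
q3 (heat water 0.0→100.0 °C): 296.5 × 4.21 × 100.0 = 124827 J
q4 (vaporize at 100 °C): 296.5 × 2258.0 = 669497 J
q5 (heat steam 100.0→128.7 °C): 296.5 × 2.04 × 28.7 = 17359 J
Total: 8968 + 97845 + 124827 + 669497 + 17359 = 918496 J = 918 kJ

q = 918 kJ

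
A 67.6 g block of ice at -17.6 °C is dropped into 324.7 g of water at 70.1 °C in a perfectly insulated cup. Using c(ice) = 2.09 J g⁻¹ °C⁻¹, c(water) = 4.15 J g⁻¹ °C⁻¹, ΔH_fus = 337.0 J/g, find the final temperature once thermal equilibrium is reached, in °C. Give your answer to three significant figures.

Heat to bring ice to 0 °C and melt it: q₁ = 67.6×2.09×17.6 + 67.6×337.0 = 25268 J
Heat the water can supply cooling to 0 °C: 324.7×4.15×70.1 = 94460.1 J > q₁, so all ice melts.
Energy balance: 324.7×4.15×(70.1 − T) = 25268 + 67.6×4.15×(T − 0)
1347.505(70.1 − T) = 25268 + 280.54 T
94460.1 − 25268 = 1628.045 T
T = 69192.1 / 1628.045 = 42.50 °C

T_f = 42.5 °C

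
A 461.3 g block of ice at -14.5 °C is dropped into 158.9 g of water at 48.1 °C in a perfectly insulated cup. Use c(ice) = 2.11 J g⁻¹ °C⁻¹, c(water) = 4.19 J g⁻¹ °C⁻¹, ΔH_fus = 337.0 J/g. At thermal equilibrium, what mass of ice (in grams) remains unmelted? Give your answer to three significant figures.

Heat to warm all ice to 0 °C: 461.3×2.11×14.5 = 14113 J
Heat released by water cooling to 0 °C: 158.9×4.19×48.1 = 32025 J
32025 J < 14113 + 461.3×337.0 = 169571.1 J, so not all ice melts; final T = 0 °C.
Heat left for melting: 32025 − 14113 = 17912 J
Mass melted = 17912 / 337.0 = 53.15 g
Ice remaining = 461.3 − 53.15 = 408.15 g

m_ice remaining = 408 g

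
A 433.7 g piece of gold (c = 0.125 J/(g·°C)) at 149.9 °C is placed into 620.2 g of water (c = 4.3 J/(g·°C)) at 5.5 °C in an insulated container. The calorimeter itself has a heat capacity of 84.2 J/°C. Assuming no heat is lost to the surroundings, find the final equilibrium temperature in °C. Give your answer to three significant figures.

T_f = 8.29 °C

Heat lost by gold = heat gained by water + calorimeter.
(433.7)(0.125)(149.9 − T) = [(620.2)(4.3) + 84.2](T − 5.5)
54.2125 (149.9 − T) = 2751.06 (T − 5.5)
8126.5 − 54.2125 T = 2751.06 T − 15131
23257.5 = 2805.2725 T
T = 8.291 °C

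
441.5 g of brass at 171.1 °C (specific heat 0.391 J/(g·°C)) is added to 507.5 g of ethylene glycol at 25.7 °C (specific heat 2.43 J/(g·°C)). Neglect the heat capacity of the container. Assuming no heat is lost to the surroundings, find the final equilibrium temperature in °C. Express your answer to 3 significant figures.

Heat lost by brass = heat gained by ethylene glycol.
(441.5)(0.391)(171.1 − T) = (507.5)(2.43)(T − 25.7)
172.6265 (171.1 − T) = 1233.225 (T − 25.7)
29536 − 172.6265 T = 1233.225 T − 31694
61230 = 1405.8515 T
T = 43.55 °C

T_f = 43.6 °C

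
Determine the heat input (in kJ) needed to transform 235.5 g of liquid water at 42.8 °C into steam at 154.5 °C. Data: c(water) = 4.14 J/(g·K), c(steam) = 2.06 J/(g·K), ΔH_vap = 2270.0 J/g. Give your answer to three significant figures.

q1 (heat water 42.8→100.0 °C): 235.5 × 4.14 × 57.2 = 55768 J
q2 (vaporize at 100 °C): 235.5 × 2270.0 = 534585 J
q3 (heat steam 100.0→154.5 °C): 235.5 × 2.06 × 54.5 = 26440 J
Total: 55768 + 534585 + 26440 = 616793 J = 617 kJ

q = 617 kJ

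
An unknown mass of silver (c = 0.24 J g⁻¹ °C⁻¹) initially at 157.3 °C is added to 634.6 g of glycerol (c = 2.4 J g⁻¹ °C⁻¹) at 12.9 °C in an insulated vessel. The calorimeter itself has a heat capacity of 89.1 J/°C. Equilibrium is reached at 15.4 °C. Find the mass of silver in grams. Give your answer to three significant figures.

q_gained = (634.6 × 2.4 + 89.1) × (15.4 − 12.9) = 4030 J
q_lost = m × 0.24 × (157.3 − 15.4) = 34.056 m
m = 4030 / 34.056 = 118 g

m = 118 g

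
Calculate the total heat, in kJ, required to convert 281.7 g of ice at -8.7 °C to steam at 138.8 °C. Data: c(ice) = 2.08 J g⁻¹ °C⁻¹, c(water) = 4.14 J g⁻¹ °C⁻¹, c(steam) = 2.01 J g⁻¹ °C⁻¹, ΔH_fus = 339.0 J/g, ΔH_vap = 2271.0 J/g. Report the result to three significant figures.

q = 879 kJ

q1 (heat ice -8.7→0.0 °C): 281.7 × 2.08 × 8.7 = 5098 J
q2 (melt at 0 °C): 281.7 × 339.0 = 95496 J
q3 (heat water 0.0→100.0 °C): 281.7 × 4.14 × 100.0 = 116624 J
q4 (vaporize at 100 °C): 281.7 × 2271.0 = 639741 J
q5 (heat steam 100.0→138.8 °C): 281.7 × 2.01 × 38.8 = 21969 J
Total: 5098 + 95496 + 116624 + 639741 + 21969 = 878928 J = 879 kJ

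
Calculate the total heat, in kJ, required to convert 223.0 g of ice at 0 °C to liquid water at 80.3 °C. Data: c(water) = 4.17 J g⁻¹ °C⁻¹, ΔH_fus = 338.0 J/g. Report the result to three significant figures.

q1 (melt at 0 °C): 223.0 × 338.0 = 75374 J
q2 (heat water 0.0→80.3 °C): 223.0 × 4.17 × 80.3 = 74672 J
Total: 75374 + 74672 = 150046 J = 150 kJ

q = 150 kJ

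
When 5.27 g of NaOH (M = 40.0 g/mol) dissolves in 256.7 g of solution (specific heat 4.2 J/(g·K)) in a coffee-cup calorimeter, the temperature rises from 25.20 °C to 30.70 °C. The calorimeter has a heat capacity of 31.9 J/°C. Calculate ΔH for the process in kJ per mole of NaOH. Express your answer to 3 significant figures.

|ΔT| = |30.70 − 25.20| = 5.50 °C
|q_surr| = (256.7 × 4.2 + 31.9) × 5.50 = 1110.04 × 5.50 = 6105 J
n(NaOH) = 5.27 / 40.0 = 0.1318 mol
Temperature rose, so q_rxn = −|q_surr| = -6.105 kJ
ΔH = q_rxn / n = -46.32 kJ/mol

ΔH = -46.3 kJ/mol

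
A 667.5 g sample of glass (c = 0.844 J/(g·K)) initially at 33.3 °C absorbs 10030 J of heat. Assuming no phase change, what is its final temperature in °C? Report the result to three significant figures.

T_f = 51.1 °C

ΔT = q / (m c) = 10030 / (667.5 × 0.844) = 17.80 °C
T_f = 33.3 + 17.80 = 51.10 °C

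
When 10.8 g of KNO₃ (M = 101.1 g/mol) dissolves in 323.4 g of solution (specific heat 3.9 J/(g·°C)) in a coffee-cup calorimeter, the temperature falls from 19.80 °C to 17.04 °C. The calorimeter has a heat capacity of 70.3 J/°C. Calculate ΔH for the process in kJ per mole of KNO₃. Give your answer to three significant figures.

|ΔT| = |17.04 − 19.80| = 2.76 °C
|q_surr| = (323.4 × 3.9 + 70.3) × 2.76 = 1331.56 × 2.76 = 3675 J
n(KNO₃) = 10.8 / 101.1 = 0.1068 mol
Temperature fell, so q_rxn = +|q_surr| = 3.675 kJ
ΔH = q_rxn / n = 34.41 kJ/mol

ΔH = 34.4 kJ/mol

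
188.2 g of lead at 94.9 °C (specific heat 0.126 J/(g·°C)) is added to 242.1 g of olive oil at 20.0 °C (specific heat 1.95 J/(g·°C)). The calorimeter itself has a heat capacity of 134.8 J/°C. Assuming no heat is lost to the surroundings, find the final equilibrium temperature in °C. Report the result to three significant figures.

Heat lost by lead = heat gained by olive oil + calorimeter.
(188.2)(0.126)(94.9 − T) = [(242.1)(1.95) + 134.8](T − 20.0)
23.7132 (94.9 − T) = 606.895 (T − 20.0)
2250.4 − 23.7132 T = 606.895 T − 12138
14388.4 = 630.6082 T
T = 22.82 °C

T_f = 22.8 °C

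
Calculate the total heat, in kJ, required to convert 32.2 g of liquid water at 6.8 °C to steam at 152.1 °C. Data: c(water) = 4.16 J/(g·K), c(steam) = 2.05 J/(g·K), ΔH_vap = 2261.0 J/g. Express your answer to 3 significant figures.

q = 88.7 kJ

q1 (heat water 6.8→100.0 °C): 32.2 × 4.16 × 93.2 = 12484 J
q2 (vaporize at 100 °C): 32.2 × 2261.0 = 72804 J
q3 (heat steam 100.0→152.1 °C): 32.2 × 2.05 × 52.1 = 3439 J
Total: 12484 + 72804 + 3439 = 88727 J = 88.7 kJ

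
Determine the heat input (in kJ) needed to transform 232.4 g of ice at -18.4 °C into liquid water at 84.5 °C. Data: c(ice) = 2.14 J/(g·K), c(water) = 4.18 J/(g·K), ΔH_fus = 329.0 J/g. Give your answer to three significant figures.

q = 168 kJ

q1 (heat ice -18.4→0.0 °C): 232.4 × 2.14 × 18.4 = 9151 J
q2 (melt at 0 °C): 232.4 × 329.0 = 76460 J
q3 (heat water 0.0→84.5 °C): 232.4 × 4.18 × 84.5 = 82086 J
Total: 9151 + 76460 + 82086 = 167697 J = 168 kJ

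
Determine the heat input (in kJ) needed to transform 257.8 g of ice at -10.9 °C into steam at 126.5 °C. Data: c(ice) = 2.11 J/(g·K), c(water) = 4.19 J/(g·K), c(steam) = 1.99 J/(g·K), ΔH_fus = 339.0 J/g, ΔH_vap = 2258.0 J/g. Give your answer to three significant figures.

q1 (heat ice -10.9→0.0 °C): 257.8 × 2.11 × 10.9 = 5929 J
q2 (melt at 0 °C): 257.8 × 339.0 = 87394 J
q3 (heat water 0.0→100.0 °C): 257.8 × 4.19 × 100.0 = 108018 J
q4 (vaporize at 100 °C): 257.8 × 2258.0 = 582112 J
q5 (heat steam 100.0→126.5 °C): 257.8 × 1.99 × 26.5 = 13595 J
Total: 5929 + 87394 + 108018 + 582112 + 13595 = 797048 J = 797 kJ

q = 797 kJ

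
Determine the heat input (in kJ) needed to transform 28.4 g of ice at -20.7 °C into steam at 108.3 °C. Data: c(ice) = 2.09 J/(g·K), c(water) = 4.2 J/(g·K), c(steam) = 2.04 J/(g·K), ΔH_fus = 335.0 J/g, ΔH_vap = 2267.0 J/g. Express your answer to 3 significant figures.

q = 87.5 kJ

q1 (heat ice -20.7→0.0 °C): 28.4 × 2.09 × 20.7 = 1229 J
q2 (melt at 0 °C): 28.4 × 335.0 = 9514 J
q3 (heat water 0.0→100.0 °C): 28.4 × 4.2 × 100.0 = 11928 J
q4 (vaporize at 100 °C): 28.4 × 2267.0 = 64383 J
q5 (heat steam 100.0→108.3 °C): 28.4 × 2.04 × 8.3 = 481 J
Total: 1229 + 9514 + 11928 + 64383 + 481 = 87535 J = 87.5 kJ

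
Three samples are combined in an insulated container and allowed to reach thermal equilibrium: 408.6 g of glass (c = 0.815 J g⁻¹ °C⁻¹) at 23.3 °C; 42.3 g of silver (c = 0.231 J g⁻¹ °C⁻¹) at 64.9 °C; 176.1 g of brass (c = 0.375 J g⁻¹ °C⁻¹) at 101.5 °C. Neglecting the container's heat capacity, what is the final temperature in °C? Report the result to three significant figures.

Σ mᵢcᵢ(T − Tᵢ) = 0  ⇒  T = Σ mᵢcᵢTᵢ / Σ mᵢcᵢ
Σ mᵢcᵢ = 408.6×0.815 + 42.3×0.231 + 176.1×0.375 = 408.8178
Σ mᵢcᵢTᵢ = 333.009×23.3 + 9.7713×64.9 + 66.0375×101.5 = 15096
T = 15096 / 408.8178 = 36.93 °C

T_f = 36.9 °C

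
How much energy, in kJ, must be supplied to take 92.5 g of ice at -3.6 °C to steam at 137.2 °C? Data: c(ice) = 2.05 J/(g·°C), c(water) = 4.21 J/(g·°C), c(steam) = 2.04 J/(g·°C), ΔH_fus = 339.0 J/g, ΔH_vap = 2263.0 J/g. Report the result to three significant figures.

q = 287 kJ

q1 (heat ice -3.6→0.0 °C): 92.5 × 2.05 × 3.6 = 683 J
q2 (melt at 0 °C): 92.5 × 339.0 = 31358 J
q3 (heat water 0.0→100.0 °C): 92.5 × 4.21 × 100.0 = 38943 J
q4 (vaporize at 100 °C): 92.5 × 2263.0 = 209328 J
q5 (heat steam 100.0→137.2 °C): 92.5 × 2.04 × 37.2 = 7020 J
Total: 683 + 31358 + 38943 + 209328 + 7020 = 287332 J = 287 kJ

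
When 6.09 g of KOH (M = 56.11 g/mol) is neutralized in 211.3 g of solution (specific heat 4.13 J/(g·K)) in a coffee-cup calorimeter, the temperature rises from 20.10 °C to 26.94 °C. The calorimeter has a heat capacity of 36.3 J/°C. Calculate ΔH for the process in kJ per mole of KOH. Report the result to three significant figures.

|ΔT| = |26.94 − 20.10| = 6.84 °C
|q_surr| = (211.3 × 4.13 + 36.3) × 6.84 = 908.969 × 6.84 = 6217 J
n(KOH) = 6.09 / 56.11 = 0.1085 mol
Temperature rose, so q_rxn = −|q_surr| = -6.217 kJ
ΔH = q_rxn / n = -57.30 kJ/mol

ΔH = -57.3 kJ/mol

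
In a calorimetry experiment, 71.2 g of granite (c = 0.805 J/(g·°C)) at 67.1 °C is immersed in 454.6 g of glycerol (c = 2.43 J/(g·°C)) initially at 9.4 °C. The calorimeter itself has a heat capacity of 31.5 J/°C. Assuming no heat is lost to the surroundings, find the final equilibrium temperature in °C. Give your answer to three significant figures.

Heat lost by granite = heat gained by glycerol + calorimeter.
(71.2)(0.805)(67.1 − T) = [(454.6)(2.43) + 31.5](T − 9.4)
57.316 (67.1 − T) = 1136.178 (T − 9.4)
3845.9 − 57.316 T = 1136.178 T − 10680
14525.9 = 1193.494 T
T = 12.17 °C

T_f = 12.2 °C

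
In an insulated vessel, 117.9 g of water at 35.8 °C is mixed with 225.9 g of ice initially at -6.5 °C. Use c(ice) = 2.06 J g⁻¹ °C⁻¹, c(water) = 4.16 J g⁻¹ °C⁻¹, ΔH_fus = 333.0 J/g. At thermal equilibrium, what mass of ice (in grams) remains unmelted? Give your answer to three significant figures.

m_ice remaining = 182 g

Heat to warm all ice to 0 °C: 225.9×2.06×6.5 = 3024.8 J
Heat released by water cooling to 0 °C: 117.9×4.16×35.8 = 17559 J
17559 J < 3024.8 + 225.9×333.0 = 78249.5 J, so not all ice melts; final T = 0 °C.
Heat left for melting: 17559 − 3024.8 = 14534.2 J
Mass melted = 14534.2 / 333.0 = 43.65 g
Ice remaining = 225.9 − 43.65 = 182.25 g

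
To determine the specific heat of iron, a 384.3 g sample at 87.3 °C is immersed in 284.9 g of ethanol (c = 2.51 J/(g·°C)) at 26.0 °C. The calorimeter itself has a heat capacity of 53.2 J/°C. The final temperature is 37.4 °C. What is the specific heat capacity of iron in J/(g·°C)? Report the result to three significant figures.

q_gained = (284.9 × 2.51 + 53.2) × (37.4 − 26.0) = 8759 J
q_lost = 384.3 × c × (87.3 − 37.4) = 19176.57 c
Set equal: c = 8759 / 19176.57 = 0.457 J/(g·°C)

c = 0.457 J/(g·°C)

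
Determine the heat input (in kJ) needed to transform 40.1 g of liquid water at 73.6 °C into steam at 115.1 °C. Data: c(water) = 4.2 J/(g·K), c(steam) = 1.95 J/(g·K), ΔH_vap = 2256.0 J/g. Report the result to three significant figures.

q1 (heat water 73.6→100.0 °C): 40.1 × 4.2 × 26.4 = 4446 J
q2 (vaporize at 100 °C): 40.1 × 2256.0 = 90466 J
q3 (heat steam 100.0→115.1 °C): 40.1 × 1.95 × 15.1 = 1181 J
Total: 4446 + 90466 + 1181 = 96093 J = 96.1 kJ

q = 96.1 kJ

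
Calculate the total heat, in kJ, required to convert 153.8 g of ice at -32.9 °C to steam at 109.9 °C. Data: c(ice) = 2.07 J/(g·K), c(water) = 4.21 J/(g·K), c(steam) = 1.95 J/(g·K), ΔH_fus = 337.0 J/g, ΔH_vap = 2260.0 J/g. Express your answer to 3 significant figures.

q1 (heat ice -32.9→0.0 °C): 153.8 × 2.07 × 32.9 = 10474 J
q2 (melt at 0 °C): 153.8 × 337.0 = 51831 J
q3 (heat water 0.0→100.0 °C): 153.8 × 4.21 × 100.0 = 64750 J
q4 (vaporize at 100 °C): 153.8 × 2260.0 = 347588 J
q5 (heat steam 100.0→109.9 °C): 153.8 × 1.95 × 9.9 = 2969 J
Total: 10474 + 51831 + 64750 + 347588 + 2969 = 477612 J = 478 kJ

q = 478 kJ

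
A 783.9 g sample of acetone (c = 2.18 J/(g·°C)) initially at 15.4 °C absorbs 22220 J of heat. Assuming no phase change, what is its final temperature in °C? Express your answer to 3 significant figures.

ΔT = q / (m c) = 22220 / (783.9 × 2.18) = 13.00 °C
T_f = 15.4 + 13.00 = 28.40 °C

T_f = 28.4 °C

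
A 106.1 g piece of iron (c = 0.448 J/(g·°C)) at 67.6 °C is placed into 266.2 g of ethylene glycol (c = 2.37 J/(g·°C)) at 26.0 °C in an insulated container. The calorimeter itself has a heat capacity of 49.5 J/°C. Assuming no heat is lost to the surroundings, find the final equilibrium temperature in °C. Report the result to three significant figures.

T_f = 28.7 °C

Heat lost by iron = heat gained by ethylene glycol + calorimeter.
(106.1)(0.448)(67.6 − T) = [(266.2)(2.37) + 49.5](T − 26.0)
47.5328 (67.6 − T) = 680.394 (T − 26.0)
3213.2 − 47.5328 T = 680.394 T − 17690
20903.2 = 727.9268 T
T = 28.72 °C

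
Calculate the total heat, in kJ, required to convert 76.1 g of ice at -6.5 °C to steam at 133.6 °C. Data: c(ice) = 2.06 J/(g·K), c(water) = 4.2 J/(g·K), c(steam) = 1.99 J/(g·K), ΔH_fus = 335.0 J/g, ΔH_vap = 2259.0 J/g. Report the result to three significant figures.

q1 (heat ice -6.5→0.0 °C): 76.1 × 2.06 × 6.5 = 1019 J
q2 (melt at 0 °C): 76.1 × 335.0 = 25494 J
q3 (heat water 0.0→100.0 °C): 76.1 × 4.2 × 100.0 = 31962 J
q4 (vaporize at 100 °C): 76.1 × 2259.0 = 171910 J
q5 (heat steam 100.0→133.6 °C): 76.1 × 1.99 × 33.6 = 5088 J
Total: 1019 + 25494 + 31962 + 171910 + 5088 = 235473 J = 235 kJ

q = 235 kJ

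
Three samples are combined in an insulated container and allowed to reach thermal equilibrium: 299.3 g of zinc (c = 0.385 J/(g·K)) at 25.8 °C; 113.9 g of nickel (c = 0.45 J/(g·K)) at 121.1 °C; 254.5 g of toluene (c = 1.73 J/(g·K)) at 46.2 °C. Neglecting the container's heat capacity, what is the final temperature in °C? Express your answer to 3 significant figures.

T_f = 48.7 °C

Σ mᵢcᵢ(T − Tᵢ) = 0  ⇒  T = Σ mᵢcᵢTᵢ / Σ mᵢcᵢ
Σ mᵢcᵢ = 299.3×0.385 + 113.9×0.45 + 254.5×1.73 = 606.7705
Σ mᵢcᵢTᵢ = 115.2305×25.8 + 51.255×121.1 + 440.285×46.2 = 29521
T = 29521 / 606.7705 = 48.65 °C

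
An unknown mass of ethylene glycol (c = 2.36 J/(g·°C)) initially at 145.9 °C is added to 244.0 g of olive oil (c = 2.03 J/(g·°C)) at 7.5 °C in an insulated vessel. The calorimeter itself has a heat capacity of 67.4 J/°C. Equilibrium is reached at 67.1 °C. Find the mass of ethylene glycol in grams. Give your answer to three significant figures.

q_gained = (244.0 × 2.03 + 67.4) × (67.1 − 7.5) = 33540 J
q_lost = m × 2.36 × (145.9 − 67.1) = 185.968 m
m = 33540 / 185.968 = 180 g

m = 180 g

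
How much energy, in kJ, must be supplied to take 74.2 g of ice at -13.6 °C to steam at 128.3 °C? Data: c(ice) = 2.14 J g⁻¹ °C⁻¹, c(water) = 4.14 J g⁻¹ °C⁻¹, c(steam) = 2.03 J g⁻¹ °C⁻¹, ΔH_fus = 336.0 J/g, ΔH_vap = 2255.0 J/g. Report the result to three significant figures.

q1 (heat ice -13.6→0.0 °C): 74.2 × 2.14 × 13.6 = 2160 J
q2 (melt at 0 °C): 74.2 × 336.0 = 24931 J
q3 (heat water 0.0→100.0 °C): 74.2 × 4.14 × 100.0 = 30719 J
q4 (vaporize at 100 °C): 74.2 × 2255.0 = 167321 J
q5 (heat steam 100.0→128.3 °C): 74.2 × 2.03 × 28.3 = 4263 J
Total: 2160 + 24931 + 30719 + 167321 + 4263 = 229394 J = 229 kJ

q = 229 kJ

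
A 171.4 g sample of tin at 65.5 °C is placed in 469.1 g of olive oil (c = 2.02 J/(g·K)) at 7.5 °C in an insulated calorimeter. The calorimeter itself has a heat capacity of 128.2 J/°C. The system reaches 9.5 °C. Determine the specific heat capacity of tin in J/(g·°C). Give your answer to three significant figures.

c = 0.224 J/(g·°C)

q_gained = (469.1 × 2.02 + 128.2) × (9.5 − 7.5) = 2152 J
q_lost = 171.4 × c × (65.5 − 9.5) = 9598.4 c
Set equal: c = 2152 / 9598.4 = 0.224 J/(g·°C)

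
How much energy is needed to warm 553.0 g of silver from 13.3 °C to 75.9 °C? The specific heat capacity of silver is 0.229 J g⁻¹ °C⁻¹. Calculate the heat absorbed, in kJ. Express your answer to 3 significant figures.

q = m c ΔT = 553.0 × 0.229 × (75.9 − 13.3)
q = 553.0 × 0.229 × 62.6 = 7927 J = 7.93 kJ

q = 7.93 kJ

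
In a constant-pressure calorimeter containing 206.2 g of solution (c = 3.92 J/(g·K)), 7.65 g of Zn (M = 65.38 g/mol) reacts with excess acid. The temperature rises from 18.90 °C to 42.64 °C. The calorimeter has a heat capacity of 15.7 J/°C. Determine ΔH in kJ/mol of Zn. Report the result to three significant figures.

|ΔT| = |42.64 − 18.90| = 23.74 °C
|q_surr| = (206.2 × 3.92 + 15.7) × 23.74 = 824.004 × 23.74 = 19560 J
n(Zn) = 7.65 / 65.38 = 0.1170 mol
Temperature rose, so q_rxn = −|q_surr| = -19.56 kJ
ΔH = q_rxn / n = -167.2 kJ/mol

ΔH = -167 kJ/mol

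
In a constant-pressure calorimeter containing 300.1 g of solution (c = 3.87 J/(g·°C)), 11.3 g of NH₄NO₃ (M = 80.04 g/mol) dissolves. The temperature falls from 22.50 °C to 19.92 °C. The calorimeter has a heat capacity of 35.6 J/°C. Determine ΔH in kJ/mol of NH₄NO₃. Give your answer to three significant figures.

|ΔT| = |19.92 − 22.50| = 2.58 °C
|q_surr| = (300.1 × 3.87 + 35.6) × 2.58 = 1196.987 × 2.58 = 3088 J
n(NH₄NO₃) = 11.3 / 80.04 = 0.1412 mol
Temperature fell, so q_rxn = +|q_surr| = 3.088 kJ
ΔH = q_rxn / n = 21.87 kJ/mol

ΔH = 21.9 kJ/mol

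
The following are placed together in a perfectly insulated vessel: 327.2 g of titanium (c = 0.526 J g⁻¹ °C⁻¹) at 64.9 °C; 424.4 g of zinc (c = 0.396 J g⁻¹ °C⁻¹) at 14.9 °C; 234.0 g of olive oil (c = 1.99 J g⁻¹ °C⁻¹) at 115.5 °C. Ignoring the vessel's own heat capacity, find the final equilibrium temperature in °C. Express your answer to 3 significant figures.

Σ mᵢcᵢ(T − Tᵢ) = 0  ⇒  T = Σ mᵢcᵢTᵢ / Σ mᵢcᵢ
Σ mᵢcᵢ = 327.2×0.526 + 424.4×0.396 + 234.0×1.99 = 805.8296
Σ mᵢcᵢTᵢ = 172.1072×64.9 + 168.0624×14.9 + 465.66×115.5 = 67458
T = 67458 / 805.8296 = 83.71 °C

T_f = 83.7 °C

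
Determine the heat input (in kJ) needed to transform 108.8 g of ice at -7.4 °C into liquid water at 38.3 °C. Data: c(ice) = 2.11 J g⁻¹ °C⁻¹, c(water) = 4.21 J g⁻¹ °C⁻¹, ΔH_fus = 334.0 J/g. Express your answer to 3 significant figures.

q = 55.6 kJ

q1 (heat ice -7.4→0.0 °C): 108.8 × 2.11 × 7.4 = 1699 J
q2 (melt at 0 °C): 108.8 × 334.0 = 36339 J
q3 (heat water 0.0→38.3 °C): 108.8 × 4.21 × 38.3 = 17543 J
Total: 1699 + 36339 + 17543 = 55581 J = 55.6 kJ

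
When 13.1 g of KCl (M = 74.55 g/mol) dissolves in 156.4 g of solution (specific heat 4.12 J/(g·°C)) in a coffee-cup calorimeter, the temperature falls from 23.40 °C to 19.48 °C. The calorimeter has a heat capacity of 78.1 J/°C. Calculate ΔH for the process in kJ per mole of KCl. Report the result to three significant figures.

ΔH = 16.1 kJ/mol

|ΔT| = |19.48 − 23.40| = 3.92 °C
|q_surr| = (156.4 × 4.12 + 78.1) × 3.92 = 722.468 × 3.92 = 2832 J
n(KCl) = 13.1 / 74.55 = 0.1757 mol
Temperature fell, so q_rxn = +|q_surr| = 2.832 kJ
ΔH = q_rxn / n = 16.12 kJ/mol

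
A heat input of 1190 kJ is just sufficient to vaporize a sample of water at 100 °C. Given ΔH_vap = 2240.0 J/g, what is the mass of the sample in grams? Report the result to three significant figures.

m = q / ΔH_vap = 1190000 J / 2240.0 J/g = 531 g

m = 531 g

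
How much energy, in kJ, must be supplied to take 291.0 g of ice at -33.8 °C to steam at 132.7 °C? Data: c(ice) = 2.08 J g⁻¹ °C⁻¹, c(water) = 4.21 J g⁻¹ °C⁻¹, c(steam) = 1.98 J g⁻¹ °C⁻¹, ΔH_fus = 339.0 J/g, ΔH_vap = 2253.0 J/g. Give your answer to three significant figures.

q = 916 kJ

q1 (heat ice -33.8→0.0 °C): 291.0 × 2.08 × 33.8 = 20458 J
q2 (melt at 0 °C): 291.0 × 339.0 = 98649 J
q3 (heat water 0.0→100.0 °C): 291.0 × 4.21 × 100.0 = 122511 J
q4 (vaporize at 100 °C): 291.0 × 2253.0 = 655623 J
q5 (heat steam 100.0→132.7 °C): 291.0 × 1.98 × 32.7 = 18841 J
Total: 20458 + 98649 + 122511 + 655623 + 18841 = 916082 J = 916 kJ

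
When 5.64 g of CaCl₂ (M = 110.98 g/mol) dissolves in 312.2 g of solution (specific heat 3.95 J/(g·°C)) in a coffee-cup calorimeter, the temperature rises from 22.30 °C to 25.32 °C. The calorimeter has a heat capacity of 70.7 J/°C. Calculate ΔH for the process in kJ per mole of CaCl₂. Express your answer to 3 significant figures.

|ΔT| = |25.32 − 22.30| = 3.02 °C
|q_surr| = (312.2 × 3.95 + 70.7) × 3.02 = 1303.89 × 3.02 = 3938 J
n(CaCl₂) = 5.64 / 110.98 = 0.05082 mol
Temperature rose, so q_rxn = −|q_surr| = -3.938 kJ
ΔH = q_rxn / n = -77.49 kJ/mol

ΔH = -77.5 kJ/mol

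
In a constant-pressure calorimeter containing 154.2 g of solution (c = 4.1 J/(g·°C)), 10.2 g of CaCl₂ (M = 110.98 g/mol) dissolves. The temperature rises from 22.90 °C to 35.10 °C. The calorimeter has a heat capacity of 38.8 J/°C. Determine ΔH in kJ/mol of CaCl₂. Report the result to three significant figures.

ΔH = -89.1 kJ/mol

|ΔT| = |35.10 − 22.90| = 12.20 °C
|q_surr| = (154.2 × 4.1 + 38.8) × 12.20 = 671.02 × 12.20 = 8186 J
n(CaCl₂) = 10.2 / 110.98 = 0.09191 mol
Temperature rose, so q_rxn = −|q_surr| = -8.186 kJ
ΔH = q_rxn / n = -89.07 kJ/mol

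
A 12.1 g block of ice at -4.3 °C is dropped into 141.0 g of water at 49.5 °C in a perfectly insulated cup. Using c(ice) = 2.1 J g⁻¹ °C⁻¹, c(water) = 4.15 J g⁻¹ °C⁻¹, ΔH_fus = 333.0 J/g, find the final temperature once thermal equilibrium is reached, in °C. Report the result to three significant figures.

Heat to bring ice to 0 °C and melt it: q₁ = 12.1×2.1×4.3 + 12.1×333.0 = 4138.6 J
Heat the water can supply cooling to 0 °C: 141.0×4.15×49.5 = 28964.9 J > q₁, so all ice melts.
Energy balance: 141.0×4.15×(49.5 − T) = 4138.6 + 12.1×4.15×(T − 0)
585.15(49.5 − T) = 4138.6 + 50.215 T
28964.9 − 4138.6 = 635.365 T
T = 24826.3 / 635.365 = 39.07 °C

T_f = 39.1 °C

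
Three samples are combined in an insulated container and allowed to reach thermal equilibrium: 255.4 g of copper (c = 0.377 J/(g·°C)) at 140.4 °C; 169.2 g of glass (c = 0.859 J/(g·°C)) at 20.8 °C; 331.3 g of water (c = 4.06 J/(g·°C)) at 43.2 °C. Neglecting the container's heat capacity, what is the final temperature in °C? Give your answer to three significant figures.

T_f = 47.0 °C

Σ mᵢcᵢ(T − Tᵢ) = 0  ⇒  T = Σ mᵢcᵢTᵢ / Σ mᵢcᵢ
Σ mᵢcᵢ = 255.4×0.377 + 169.2×0.859 + 331.3×4.06 = 1586.7066
Σ mᵢcᵢTᵢ = 96.2858×140.4 + 145.3428×20.8 + 1345.078×43.2 = 74649
T = 74649 / 1586.7066 = 47.047 °C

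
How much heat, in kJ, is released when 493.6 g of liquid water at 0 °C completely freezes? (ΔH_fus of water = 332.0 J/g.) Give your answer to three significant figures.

q = 164 kJ

q = m × ΔH_fus = 493.6 × 332.0 = 163900 J = 164 kJ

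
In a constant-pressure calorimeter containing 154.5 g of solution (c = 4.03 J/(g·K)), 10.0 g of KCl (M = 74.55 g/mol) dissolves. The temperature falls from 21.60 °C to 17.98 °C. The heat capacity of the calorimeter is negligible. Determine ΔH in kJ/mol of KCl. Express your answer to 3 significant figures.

ΔH = 16.8 kJ/mol

|ΔT| = |17.98 − 21.60| = 3.62 °C
|q_surr| = (154.5 × 4.03) × 3.62 = 622.635 × 3.62 = 2254 J
n(KCl) = 10.0 / 74.55 = 0.1341 mol
Temperature fell, so q_rxn = +|q_surr| = 2.254 kJ
ΔH = q_rxn / n = 16.81 kJ/mol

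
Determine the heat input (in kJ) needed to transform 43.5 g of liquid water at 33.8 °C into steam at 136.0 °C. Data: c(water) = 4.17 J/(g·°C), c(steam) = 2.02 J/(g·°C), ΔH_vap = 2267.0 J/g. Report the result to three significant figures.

q1 (heat water 33.8→100.0 °C): 43.5 × 4.17 × 66.2 = 12008 J
q2 (vaporize at 100 °C): 43.5 × 2267.0 = 98615 J
q3 (heat steam 100.0→136.0 °C): 43.5 × 2.02 × 36.0 = 3163 J
Total: 12008 + 98615 + 3163 = 113786 J = 114 kJ

q = 114 kJ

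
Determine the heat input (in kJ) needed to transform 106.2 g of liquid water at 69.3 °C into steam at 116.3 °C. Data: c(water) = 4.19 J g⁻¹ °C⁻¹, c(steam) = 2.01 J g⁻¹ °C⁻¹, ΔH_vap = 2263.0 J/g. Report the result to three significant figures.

q1 (heat water 69.3→100.0 °C): 106.2 × 4.19 × 30.7 = 13661 J
q2 (vaporize at 100 °C): 106.2 × 2263.0 = 240331 J
q3 (heat steam 100.0→116.3 °C): 106.2 × 2.01 × 16.3 = 3479 J
Total: 13661 + 240331 + 3479 = 257471 J = 257 kJ

q = 257 kJ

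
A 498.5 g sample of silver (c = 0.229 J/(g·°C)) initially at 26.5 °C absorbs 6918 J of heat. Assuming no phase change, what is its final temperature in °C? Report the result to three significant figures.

T_f = 87.1 °C

ΔT = q / (m c) = 6918 / (498.5 × 0.229) = 60.60 °C
T_f = 26.5 + 60.60 = 87.10 °C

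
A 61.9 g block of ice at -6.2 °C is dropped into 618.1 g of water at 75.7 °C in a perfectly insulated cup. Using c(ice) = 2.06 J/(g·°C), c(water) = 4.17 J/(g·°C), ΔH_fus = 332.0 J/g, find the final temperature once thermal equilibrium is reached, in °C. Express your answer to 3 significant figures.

T_f = 61.3 °C

Heat to bring ice to 0 °C and melt it: q₁ = 61.9×2.06×6.2 + 61.9×332.0 = 21341 J
Heat the water can supply cooling to 0 °C: 618.1×4.17×75.7 = 195115 J > q₁, so all ice melts.
Energy balance: 618.1×4.17×(75.7 − T) = 21341 + 61.9×4.17×(T − 0)
2577.477(75.7 − T) = 21341 + 258.123 T
195115 − 21341 = 2835.600 T
T = 173774 / 2835.600 = 61.28 °C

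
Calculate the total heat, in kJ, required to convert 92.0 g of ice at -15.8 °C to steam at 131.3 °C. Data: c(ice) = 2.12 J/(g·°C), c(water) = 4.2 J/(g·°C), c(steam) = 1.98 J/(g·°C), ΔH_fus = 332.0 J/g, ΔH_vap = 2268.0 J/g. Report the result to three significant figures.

q = 287 kJ

q1 (heat ice -15.8→0.0 °C): 92.0 × 2.12 × 15.8 = 3082 J
q2 (melt at 0 °C): 92.0 × 332.0 = 30544 J
q3 (heat water 0.0→100.0 °C): 92.0 × 4.2 × 100.0 = 38640 J
q4 (vaporize at 100 °C): 92.0 × 2268.0 = 208656 J
q5 (heat steam 100.0→131.3 °C): 92.0 × 1.98 × 31.3 = 5702 J
Total: 3082 + 30544 + 38640 + 208656 + 5702 = 286624 J = 287 kJ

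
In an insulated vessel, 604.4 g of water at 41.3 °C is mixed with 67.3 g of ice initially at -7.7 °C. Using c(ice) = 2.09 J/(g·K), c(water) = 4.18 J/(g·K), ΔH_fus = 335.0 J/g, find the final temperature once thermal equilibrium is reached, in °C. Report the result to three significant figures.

T_f = 28.7 °C

Heat to bring ice to 0 °C and melt it: q₁ = 67.3×2.09×7.7 + 67.3×335.0 = 23629 J
Heat the water can supply cooling to 0 °C: 604.4×4.18×41.3 = 104340 J > q₁, so all ice melts.
Energy balance: 604.4×4.18×(41.3 − T) = 23629 + 67.3×4.18×(T − 0)
2526.392(41.3 − T) = 23629 + 281.314 T
104340 − 23629 = 2807.706 T
T = 80711 / 2807.706 = 28.746 °C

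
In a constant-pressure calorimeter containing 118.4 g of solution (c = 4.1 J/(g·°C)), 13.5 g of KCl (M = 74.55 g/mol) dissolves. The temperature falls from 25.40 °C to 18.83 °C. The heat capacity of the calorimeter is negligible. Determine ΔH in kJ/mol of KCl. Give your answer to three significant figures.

|ΔT| = |18.83 − 25.40| = 6.57 °C
|q_surr| = (118.4 × 4.1) × 6.57 = 485.44 × 6.57 = 3189 J
n(KCl) = 13.5 / 74.55 = 0.1811 mol
Temperature fell, so q_rxn = +|q_surr| = 3.189 kJ
ΔH = q_rxn / n = 17.61 kJ/mol

ΔH = 17.6 kJ/mol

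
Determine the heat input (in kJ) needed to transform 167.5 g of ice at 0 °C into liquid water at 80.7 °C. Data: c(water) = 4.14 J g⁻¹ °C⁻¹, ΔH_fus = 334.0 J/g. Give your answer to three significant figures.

q = 112 kJ

q1 (melt at 0 °C): 167.5 × 334.0 = 55945 J
q2 (heat water 0.0→80.7 °C): 167.5 × 4.14 × 80.7 = 55961 J
Total: 55945 + 55961 = 111906 J = 112 kJ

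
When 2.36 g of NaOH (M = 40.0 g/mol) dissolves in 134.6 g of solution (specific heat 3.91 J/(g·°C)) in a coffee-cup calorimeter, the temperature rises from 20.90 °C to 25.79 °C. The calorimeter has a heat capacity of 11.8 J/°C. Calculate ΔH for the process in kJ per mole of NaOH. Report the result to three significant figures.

ΔH = -44.6 kJ/mol

|ΔT| = |25.79 − 20.90| = 4.89 °C
|q_surr| = (134.6 × 3.91 + 11.8) × 4.89 = 538.086 × 4.89 = 2631 J
n(NaOH) = 2.36 / 40.0 = 0.05900 mol
Temperature rose, so q_rxn = −|q_surr| = -2.631 kJ
ΔH = q_rxn / n = -44.59 kJ/mol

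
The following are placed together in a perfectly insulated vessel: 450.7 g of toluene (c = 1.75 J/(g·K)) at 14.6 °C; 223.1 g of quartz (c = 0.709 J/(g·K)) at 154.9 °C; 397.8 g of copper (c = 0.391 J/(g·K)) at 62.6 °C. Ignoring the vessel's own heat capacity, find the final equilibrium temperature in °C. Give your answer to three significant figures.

Σ mᵢcᵢ(T − Tᵢ) = 0  ⇒  T = Σ mᵢcᵢTᵢ / Σ mᵢcᵢ
Σ mᵢcᵢ = 450.7×1.75 + 223.1×0.709 + 397.8×0.391 = 1102.4427
Σ mᵢcᵢTᵢ = 788.725×14.6 + 158.1779×154.9 + 155.5398×62.6 = 45754
T = 45754 / 1102.4427 = 41.50 °C

T_f = 41.5 °C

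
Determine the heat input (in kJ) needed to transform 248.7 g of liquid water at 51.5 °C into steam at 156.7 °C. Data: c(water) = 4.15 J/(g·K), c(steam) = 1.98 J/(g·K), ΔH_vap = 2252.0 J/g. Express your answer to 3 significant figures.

q1 (heat water 51.5→100.0 °C): 248.7 × 4.15 × 48.5 = 50057 J
q2 (vaporize at 100 °C): 248.7 × 2252.0 = 560072 J
q3 (heat steam 100.0→156.7 °C): 248.7 × 1.98 × 56.7 = 27921 J
Total: 50057 + 560072 + 27921 = 638050 J = 638 kJ

q = 638 kJ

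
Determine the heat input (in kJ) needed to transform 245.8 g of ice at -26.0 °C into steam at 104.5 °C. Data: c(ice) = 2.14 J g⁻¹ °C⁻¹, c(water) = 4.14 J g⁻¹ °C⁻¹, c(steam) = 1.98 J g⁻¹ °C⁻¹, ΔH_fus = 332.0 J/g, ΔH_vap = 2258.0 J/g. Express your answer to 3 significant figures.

q1 (heat ice -26.0→0.0 °C): 245.8 × 2.14 × 26.0 = 13676 J
q2 (melt at 0 °C): 245.8 × 332.0 = 81606 J
q3 (heat water 0.0→100.0 °C): 245.8 × 4.14 × 100.0 = 101761 J
q4 (vaporize at 100 °C): 245.8 × 2258.0 = 555016 J
q5 (heat steam 100.0→104.5 °C): 245.8 × 1.98 × 4.5 = 2190 J
Total: 13676 + 81606 + 101761 + 555016 + 2190 = 754249 J = 754 kJ

q = 754 kJ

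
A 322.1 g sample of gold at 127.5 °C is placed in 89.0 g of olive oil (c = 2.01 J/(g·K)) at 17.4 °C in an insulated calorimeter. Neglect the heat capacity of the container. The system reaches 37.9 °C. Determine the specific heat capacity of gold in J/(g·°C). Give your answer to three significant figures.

q_gained = (89.0 × 2.01) × (37.9 − 17.4) = 3667 J
q_lost = 322.1 × c × (127.5 − 37.9) = 28860.16 c
Set equal: c = 3667 / 28860.16 = 0.127 J/(g·°C)

c = 0.127 J/(g·°C)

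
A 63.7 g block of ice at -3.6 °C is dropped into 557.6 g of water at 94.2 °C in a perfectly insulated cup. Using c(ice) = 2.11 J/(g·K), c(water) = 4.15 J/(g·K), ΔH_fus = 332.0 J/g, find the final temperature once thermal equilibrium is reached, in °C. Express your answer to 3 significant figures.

Heat to bring ice to 0 °C and melt it: q₁ = 63.7×2.11×3.6 + 63.7×332.0 = 21632 J
Heat the water can supply cooling to 0 °C: 557.6×4.15×94.2 = 217983 J > q₁, so all ice melts.
Energy balance: 557.6×4.15×(94.2 − T) = 21632 + 63.7×4.15×(T − 0)
2314.04(94.2 − T) = 21632 + 264.355 T
217983 − 21632 = 2578.395 T
T = 196351 / 2578.395 = 76.15 °C

T_f = 76.2 °C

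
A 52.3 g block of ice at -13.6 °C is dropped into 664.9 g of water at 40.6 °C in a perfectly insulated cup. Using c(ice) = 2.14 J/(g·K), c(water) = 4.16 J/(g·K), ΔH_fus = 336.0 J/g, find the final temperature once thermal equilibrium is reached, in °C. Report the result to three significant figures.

T_f = 31.2 °C

Heat to bring ice to 0 °C and melt it: q₁ = 52.3×2.14×13.6 + 52.3×336.0 = 19095 J
Heat the water can supply cooling to 0 °C: 664.9×4.16×40.6 = 112299 J > q₁, so all ice melts.
Energy balance: 664.9×4.16×(40.6 − T) = 19095 + 52.3×4.16×(T − 0)
2765.984(40.6 − T) = 19095 + 217.568 T
112299 − 19095 = 2983.552 T
T = 93204 / 2983.552 = 31.24 °C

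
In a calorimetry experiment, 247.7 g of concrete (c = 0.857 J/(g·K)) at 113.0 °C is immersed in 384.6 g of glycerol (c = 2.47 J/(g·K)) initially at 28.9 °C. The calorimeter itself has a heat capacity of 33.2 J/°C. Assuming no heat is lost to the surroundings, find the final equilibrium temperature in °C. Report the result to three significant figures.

T_f = 43.8 °C

Heat lost by concrete = heat gained by glycerol + calorimeter.
(247.7)(0.857)(113.0 − T) = [(384.6)(2.47) + 33.2](T − 28.9)
212.2789 (113.0 − T) = 983.162 (T − 28.9)
23988 − 212.2789 T = 983.162 T − 28413
52401 = 1195.4409 T
T = 43.83 °C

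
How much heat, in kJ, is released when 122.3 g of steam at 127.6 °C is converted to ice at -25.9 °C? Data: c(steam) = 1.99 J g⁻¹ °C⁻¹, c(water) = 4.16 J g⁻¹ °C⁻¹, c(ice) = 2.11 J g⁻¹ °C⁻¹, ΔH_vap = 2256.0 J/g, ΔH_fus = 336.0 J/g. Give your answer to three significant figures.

q = 381 kJ

q1 (cool steam 127.6→100 °C): 122.3 × 1.99 × 27.6 = 6717 J
q2 (condense at 100 °C): 122.3 × 2256.0 = 275909 J
q3 (cool water 100→0 °C): 122.3 × 4.16 × 100.0 = 50877 J
q4 (freeze at 0 °C): 122.3 × 336.0 = 41093 J
q5 (cool ice 0→-25.9 °C): 122.3 × 2.11 × 25.9 = 6684 J
Total: 6717 + 275909 + 50877 + 41093 + 6684 = 381280 J = 381 kJ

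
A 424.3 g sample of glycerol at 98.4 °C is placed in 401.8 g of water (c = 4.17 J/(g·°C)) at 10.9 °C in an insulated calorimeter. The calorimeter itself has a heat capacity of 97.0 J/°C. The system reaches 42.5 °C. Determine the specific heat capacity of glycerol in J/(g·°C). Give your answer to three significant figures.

c = 2.36 J/(g·°C)

q_gained = (401.8 × 4.17 + 97.0) × (42.5 − 10.9) = 56010 J
q_lost = 424.3 × c × (98.4 − 42.5) = 23718.37 c
Set equal: c = 56010 / 23718.37 = 2.36 J/(g·°C)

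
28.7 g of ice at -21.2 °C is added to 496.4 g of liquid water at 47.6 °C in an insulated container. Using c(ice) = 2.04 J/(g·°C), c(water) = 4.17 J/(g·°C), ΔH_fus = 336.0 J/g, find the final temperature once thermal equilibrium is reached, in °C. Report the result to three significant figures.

Heat to bring ice to 0 °C and melt it: q₁ = 28.7×2.04×21.2 + 28.7×336.0 = 10884 J
Heat the water can supply cooling to 0 °C: 496.4×4.17×47.6 = 98531.4 J > q₁, so all ice melts.
Energy balance: 496.4×4.17×(47.6 − T) = 10884 + 28.7×4.17×(T − 0)
2069.988(47.6 − T) = 10884 + 119.679 T
98531.4 − 10884 = 2189.667 T
T = 87647.4 / 2189.667 = 40.03 °C

T_f = 40.0 °C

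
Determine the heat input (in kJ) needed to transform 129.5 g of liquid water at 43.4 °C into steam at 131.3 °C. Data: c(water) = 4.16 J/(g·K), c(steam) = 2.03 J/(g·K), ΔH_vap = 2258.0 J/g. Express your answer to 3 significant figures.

q = 331 kJ

q1 (heat water 43.4→100.0 °C): 129.5 × 4.16 × 56.6 = 30492 J
q2 (vaporize at 100 °C): 129.5 × 2258.0 = 292411 J
q3 (heat steam 100.0→131.3 °C): 129.5 × 2.03 × 31.3 = 8228 J
Total: 30492 + 292411 + 8228 = 331131 J = 331 kJ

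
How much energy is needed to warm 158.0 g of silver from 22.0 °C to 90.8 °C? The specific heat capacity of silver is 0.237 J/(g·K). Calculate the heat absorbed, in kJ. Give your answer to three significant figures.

q = 2.58 kJ

q = m c ΔT = 158.0 × 0.237 × (90.8 − 22.0)
q = 158.0 × 0.237 × 68.8 = 2576 J = 2.58 kJ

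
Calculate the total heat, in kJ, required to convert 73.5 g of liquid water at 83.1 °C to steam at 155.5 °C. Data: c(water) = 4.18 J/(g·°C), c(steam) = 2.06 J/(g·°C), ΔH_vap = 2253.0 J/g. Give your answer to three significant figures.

q = 179 kJ

q1 (heat water 83.1→100.0 °C): 73.5 × 4.18 × 16.9 = 5192 J
q2 (vaporize at 100 °C): 73.5 × 2253.0 = 165596 J
q3 (heat steam 100.0→155.5 °C): 73.5 × 2.06 × 55.5 = 8403 J
Total: 5192 + 165596 + 8403 = 179191 J = 179 kJ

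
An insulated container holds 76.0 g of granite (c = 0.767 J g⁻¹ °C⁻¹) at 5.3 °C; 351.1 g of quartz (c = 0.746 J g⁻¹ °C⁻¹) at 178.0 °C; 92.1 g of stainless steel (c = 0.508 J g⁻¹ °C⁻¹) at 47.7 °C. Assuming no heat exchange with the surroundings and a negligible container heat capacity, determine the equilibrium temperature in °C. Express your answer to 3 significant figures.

T_f = 134 °C

Σ mᵢcᵢ(T − Tᵢ) = 0  ⇒  T = Σ mᵢcᵢTᵢ / Σ mᵢcᵢ
Σ mᵢcᵢ = 76.0×0.767 + 351.1×0.746 + 92.1×0.508 = 366.9994
Σ mᵢcᵢTᵢ = 58.292×5.3 + 261.9206×178.0 + 46.7868×47.7 = 49163
T = 49163 / 366.9994 = 134.0 °C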